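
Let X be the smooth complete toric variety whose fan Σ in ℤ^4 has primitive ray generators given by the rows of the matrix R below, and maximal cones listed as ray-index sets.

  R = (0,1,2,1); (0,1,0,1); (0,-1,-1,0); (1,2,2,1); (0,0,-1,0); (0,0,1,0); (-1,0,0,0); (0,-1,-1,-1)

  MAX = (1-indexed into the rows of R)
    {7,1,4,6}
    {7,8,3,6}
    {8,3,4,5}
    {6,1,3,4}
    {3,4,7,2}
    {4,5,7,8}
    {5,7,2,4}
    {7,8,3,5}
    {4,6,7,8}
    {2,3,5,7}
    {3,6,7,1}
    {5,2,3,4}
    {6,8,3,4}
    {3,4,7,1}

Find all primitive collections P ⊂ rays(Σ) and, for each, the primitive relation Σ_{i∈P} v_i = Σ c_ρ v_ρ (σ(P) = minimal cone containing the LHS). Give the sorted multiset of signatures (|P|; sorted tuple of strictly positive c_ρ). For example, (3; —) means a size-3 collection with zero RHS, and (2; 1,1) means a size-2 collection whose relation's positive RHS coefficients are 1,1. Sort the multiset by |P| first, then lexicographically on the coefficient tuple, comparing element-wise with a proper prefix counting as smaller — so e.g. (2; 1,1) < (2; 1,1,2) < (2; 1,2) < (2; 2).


|primitive collections| = 9. Relations:

  P = {5,6}:  v_{5} + v_{6} = 0  so sig = (2; —)
  P = {1,8}:  v_{1} + v_{8} = v_{6}  so sig = (2; 1)
  P = {2,8}:  v_{2} + v_{8} = v_{5}  so sig = (2; 1)
  P = {1,5}:  v_{1} + v_{5} = v_{3} + v_{4} + v_{7}  so sig = (2; 1,1,1)
  P = {2,6}:  v_{2} + v_{6} = v_{3} + v_{4} + v_{7}  so sig = (2; 1,1,1)
  P = {1,2}:  v_{1} + v_{2} = 2·v_{3} + 2·v_{4} + 2·v_{7}  so sig = (2; 2,2,2)
  P = {3,4,7,8}:  v_{3} + v_{4} + v_{7} + v_{8} = 0  so sig = (4; —)
  P = {3,4,5,7}:  v_{3} + v_{4} + v_{5} + v_{7} = v_{2}  so sig = (4; 1)
  P = {3,4,6,7}:  v_{3} + v_{4} + v_{6} + v_{7} = v_{1}  so sig = (4; 1)

so the primitive-relation signature multiset is
    |P|=2: 6 collections, coeffs (), (1), (1), (1,1,1), (1,1,1), (2,2,2)
    |P|=4: 3 collections, coeffs (), (1), (1)


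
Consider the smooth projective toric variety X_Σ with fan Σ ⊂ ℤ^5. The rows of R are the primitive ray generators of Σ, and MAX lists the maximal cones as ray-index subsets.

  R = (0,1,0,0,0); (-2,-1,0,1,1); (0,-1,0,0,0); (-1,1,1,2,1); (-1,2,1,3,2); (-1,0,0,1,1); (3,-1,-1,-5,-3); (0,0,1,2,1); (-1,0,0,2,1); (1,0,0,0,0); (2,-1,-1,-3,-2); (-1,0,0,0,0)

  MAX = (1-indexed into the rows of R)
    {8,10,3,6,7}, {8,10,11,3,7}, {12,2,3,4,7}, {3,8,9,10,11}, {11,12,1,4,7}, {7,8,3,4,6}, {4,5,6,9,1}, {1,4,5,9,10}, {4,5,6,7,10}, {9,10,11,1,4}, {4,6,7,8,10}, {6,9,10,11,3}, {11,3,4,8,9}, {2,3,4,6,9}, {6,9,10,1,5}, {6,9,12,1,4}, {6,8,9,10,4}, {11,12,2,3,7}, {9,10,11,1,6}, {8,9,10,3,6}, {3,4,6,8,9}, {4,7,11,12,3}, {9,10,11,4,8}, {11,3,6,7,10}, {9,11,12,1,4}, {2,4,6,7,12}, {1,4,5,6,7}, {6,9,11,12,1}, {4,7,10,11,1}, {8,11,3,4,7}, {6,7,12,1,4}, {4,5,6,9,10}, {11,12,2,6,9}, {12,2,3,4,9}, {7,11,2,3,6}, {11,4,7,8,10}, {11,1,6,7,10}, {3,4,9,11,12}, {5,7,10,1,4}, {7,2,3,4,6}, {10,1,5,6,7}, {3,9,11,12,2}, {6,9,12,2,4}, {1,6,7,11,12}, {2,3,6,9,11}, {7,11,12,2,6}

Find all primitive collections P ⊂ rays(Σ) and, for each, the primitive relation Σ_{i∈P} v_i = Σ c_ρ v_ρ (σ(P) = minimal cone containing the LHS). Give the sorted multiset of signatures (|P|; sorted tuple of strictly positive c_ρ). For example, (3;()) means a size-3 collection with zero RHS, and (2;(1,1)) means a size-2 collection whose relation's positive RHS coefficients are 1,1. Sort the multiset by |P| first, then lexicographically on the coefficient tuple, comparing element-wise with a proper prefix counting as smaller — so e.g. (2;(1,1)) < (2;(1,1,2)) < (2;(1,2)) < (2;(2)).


|primitive collections| = 19. Relations:

  • {1,3}:  v_{1} + v_{3} = 0  ⇒ sig = (2;())
  • {10,12}:  v_{10} + v_{12} = 0  ⇒ sig = (2;())
  • {7,9}:  v_{7} + v_{9} = v_{11}  ⇒ sig = (2;(1))
  • {1,2}:  v_{1} + v_{2} = v_{6} + v_{12}  ⇒ sig = (2;(1,1))
  • {1,8}:  v_{1} + v_{8} = v_{4} + v_{10}  ⇒ sig = (2;(1,1))
  • {2,10}:  v_{2} + v_{10} = v_{3} + v_{6}  ⇒ sig = (2;(1,1))
  • {5,11}:  v_{5} + v_{11} = v_{1} + v_{10}  ⇒ sig = (2;(1,1))
  • {8,12}:  v_{8} + v_{12} = v_{3} + v_{4}  ⇒ sig = (2;(1,1))
  • {3,5}:  v_{3} + v_{5} = v_{4} + v_{6} + v_{10}  ⇒ sig = (2;(1,1,1))
  • {5,12}:  v_{5} + v_{12} = v_{1} + v_{4} + v_{6}  ⇒ sig = (2;(1,1,1))
  • {2,8}:  v_{2} + v_{8} = 2·v_{3} + v_{4} + v_{6}  ⇒ sig = (2;(1,1,2))
  • {2,5}:  v_{2} + v_{5} = v_{4} + 2·v_{6}  ⇒ sig = (2;(1,2))
  • {5,8}:  v_{5} + v_{8} = 2·v_{4} + v_{6} + 2·v_{10}  ⇒ sig = (2;(1,2,2))
  • {4,6,11}:  v_{4} + v_{6} + v_{11} = 0  ⇒ sig = (3;())
  • {3,4,10}:  v_{3} + v_{4} + v_{10} = v_{8}  ⇒ sig = (3;(1))
  • {3,6,12}:  v_{3} + v_{6} + v_{12} = v_{2}  ⇒ sig = (3;(1))
  • {2,4,11}:  v_{2} + v_{4} + v_{11} = v_{3} + v_{12}  ⇒ sig = (3;(1,1))
  • {6,8,11}:  v_{6} + v_{8} + v_{11} = v_{3} + v_{10}  ⇒ sig = (3;(1,1))
  • {1,4,6,10}:  v_{1} + v_{4} + v_{6} + v_{10} = v_{5}  ⇒ sig = (4;(1))

so the primitive-relation signature multiset is
    (2;())
    (2;())
    (2;(1))
    (2;(1,1))
    (2;(1,1))
    (2;(1,1))
    (2;(1,1))
    (2;(1,1))
    (2;(1,1,1))
    (2;(1,1,1))
    (2;(1,1,2))
    (2;(1,2))
    (2;(1,2,2))
    (3;())
    (3;(1))
    (3;(1))
    (3;(1,1))
    (3;(1,1))
    (4;(1))


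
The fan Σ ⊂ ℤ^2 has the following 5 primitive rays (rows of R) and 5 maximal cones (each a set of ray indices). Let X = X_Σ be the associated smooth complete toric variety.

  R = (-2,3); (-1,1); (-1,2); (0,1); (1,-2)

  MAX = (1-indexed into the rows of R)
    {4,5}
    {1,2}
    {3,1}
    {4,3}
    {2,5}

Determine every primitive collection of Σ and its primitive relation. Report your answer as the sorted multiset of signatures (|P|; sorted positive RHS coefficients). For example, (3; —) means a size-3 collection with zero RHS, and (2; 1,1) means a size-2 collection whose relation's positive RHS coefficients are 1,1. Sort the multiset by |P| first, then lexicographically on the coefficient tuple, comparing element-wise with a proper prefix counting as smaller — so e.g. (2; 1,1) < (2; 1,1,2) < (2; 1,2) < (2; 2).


|primitive collections| = 5. Relations:

  P = {3,5}:  v_{3} + v_{5} = 0  so sig = (2; —)
  P = {1,5}:  v_{1} + v_{5} = v_{2}  so sig = (2; 1)
  P = {2,3}:  v_{2} + v_{3} = v_{1}  so sig = (2; 1)
  P = {2,4}:  v_{2} + v_{4} = v_{3}  so sig = (2; 1)
  P = {1,4}:  v_{1} + v_{4} = 2·v_{3}  so sig = (2; 2)

Signatures (|P|; sorted positive RHS coefficients), sorted:
    |P|=2: 5 collections, coeffs (), (1), (1), (1), (2)


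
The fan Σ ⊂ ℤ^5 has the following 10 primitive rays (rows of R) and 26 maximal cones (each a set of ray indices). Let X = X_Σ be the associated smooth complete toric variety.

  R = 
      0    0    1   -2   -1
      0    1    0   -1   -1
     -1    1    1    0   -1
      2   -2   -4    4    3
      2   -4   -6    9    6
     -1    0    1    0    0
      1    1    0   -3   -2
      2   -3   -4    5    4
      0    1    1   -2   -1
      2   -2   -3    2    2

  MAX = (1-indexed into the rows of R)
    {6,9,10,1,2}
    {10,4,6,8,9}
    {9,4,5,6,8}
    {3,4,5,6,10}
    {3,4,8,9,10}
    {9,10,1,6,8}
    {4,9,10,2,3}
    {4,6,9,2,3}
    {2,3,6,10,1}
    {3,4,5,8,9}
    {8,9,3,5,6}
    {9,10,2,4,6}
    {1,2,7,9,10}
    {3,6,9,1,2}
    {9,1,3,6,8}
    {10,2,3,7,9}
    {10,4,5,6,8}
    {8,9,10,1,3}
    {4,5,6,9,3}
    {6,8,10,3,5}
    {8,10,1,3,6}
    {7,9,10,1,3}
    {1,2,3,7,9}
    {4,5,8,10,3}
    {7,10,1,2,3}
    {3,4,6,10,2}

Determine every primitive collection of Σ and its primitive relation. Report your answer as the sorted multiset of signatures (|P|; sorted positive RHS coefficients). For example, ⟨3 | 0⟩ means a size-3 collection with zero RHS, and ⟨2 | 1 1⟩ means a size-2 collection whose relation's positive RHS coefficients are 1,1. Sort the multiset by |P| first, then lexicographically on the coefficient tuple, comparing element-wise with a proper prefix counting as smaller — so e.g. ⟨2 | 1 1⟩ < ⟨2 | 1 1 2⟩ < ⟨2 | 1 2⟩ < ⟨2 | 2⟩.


Δ(Σ) — 10 vertices, 12 min non-faces:

  P = {1,4}:  v_{1} + v_{4} = v_{10}  →  sig = ⟨2 | 1⟩
  P = {2,8}:  v_{2} + v_{8} = v_{4}  →  sig = ⟨2 | 1⟩
  P = {6,7}:  v_{6} + v_{7} = v_{1} + v_{2}  →  sig = ⟨2 | 1 1⟩
  P = {5,7}:  v_{5} + v_{7} = v_{3} + v_{4} + v_{10}  →  sig = ⟨2 | 1 1 1⟩
  P = {1,5}:  v_{1} + v_{5} = v_{3} + v_{6} + v_{8} + v_{10}  →  sig = ⟨2 | 1 1 1 1⟩
  P = {4,7}:  v_{4} + v_{7} = v_{2} + v_{3} + v_{9} + 2·v_{10}  →  sig = ⟨2 | 1 1 1 2⟩
  P = {2,5}:  v_{2} + v_{5} = v_{3} + 2·v_{4} + v_{6}  →  sig = ⟨2 | 1 1 2⟩
  P = {7,8}:  v_{7} + v_{8} = v_{3} + v_{9} + 2·v_{10}  →  sig = ⟨2 | 1 1 2⟩
  P = {5,9,10}:  v_{5} + v_{9} + v_{10} = v_{4} + v_{8}  →  sig = ⟨3 | 1 1⟩
  P = {3,6,9,10}:  v_{3} + v_{6} + v_{9} + v_{10} = 0  →  sig = ⟨4 | 0⟩
  P = {3,4,6,8}:  v_{3} + v_{4} + v_{6} + v_{8} = v_{5}  →  sig = ⟨4 | 1⟩
  P = {1,2,3,9,10}:  v_{1} + v_{2} + v_{3} + v_{9} + v_{10} = v_{7}  →  sig = ⟨5 | 1⟩

Hence PRS(X_Σ) =
    |P|=2: 8 collections, coeffs (1), (1), (1,1), (1,1,1), (1,1,1,1), (1,1,1,2), (1,1,2), (1,1,2)
    |P|=3: 1 collection, coeffs (1,1)
    |P|=4: 2 collections, coeffs (), (1)
    |P|=5: 1 collection, coeffs (1)


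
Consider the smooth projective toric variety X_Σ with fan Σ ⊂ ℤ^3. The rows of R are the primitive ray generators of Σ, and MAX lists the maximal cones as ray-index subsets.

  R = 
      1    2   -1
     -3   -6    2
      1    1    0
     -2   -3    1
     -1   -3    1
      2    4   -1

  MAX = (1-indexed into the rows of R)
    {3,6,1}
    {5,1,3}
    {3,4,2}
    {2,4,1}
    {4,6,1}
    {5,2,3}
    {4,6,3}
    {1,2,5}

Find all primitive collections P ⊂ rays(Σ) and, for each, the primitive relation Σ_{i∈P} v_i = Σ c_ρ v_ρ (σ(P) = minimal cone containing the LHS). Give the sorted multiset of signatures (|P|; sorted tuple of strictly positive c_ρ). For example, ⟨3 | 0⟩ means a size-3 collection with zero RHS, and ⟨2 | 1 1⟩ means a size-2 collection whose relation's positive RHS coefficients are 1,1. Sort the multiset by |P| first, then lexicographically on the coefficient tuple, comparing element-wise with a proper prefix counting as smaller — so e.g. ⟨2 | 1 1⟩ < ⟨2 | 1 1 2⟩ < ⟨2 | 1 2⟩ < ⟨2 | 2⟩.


Δ(Σ) — 6 vertices, 5 min non-faces:

  {4,5}:  v_{4} + v_{5} = v_{2}  ⟹  sig = ⟨2 | 1⟩
  {5,6}:  v_{5} + v_{6} = v_{3}  ⟹  sig = ⟨2 | 1⟩
  {2,6}:  v_{2} + v_{6} = v_{3} + v_{4}  ⟹  sig = ⟨2 | 1 1⟩
  {1,3,4}:  v_{1} + v_{3} + v_{4} = 0  ⟹  sig = ⟨3 | 0⟩
  {1,2,3}:  v_{1} + v_{2} + v_{3} = v_{5}  ⟹  sig = ⟨3 | 1⟩

so the primitive-relation signature multiset is
[⟨2 | 1⟩, ⟨2 | 1⟩, ⟨2 | 1 1⟩, ⟨3 | 0⟩, ⟨3 | 1⟩]


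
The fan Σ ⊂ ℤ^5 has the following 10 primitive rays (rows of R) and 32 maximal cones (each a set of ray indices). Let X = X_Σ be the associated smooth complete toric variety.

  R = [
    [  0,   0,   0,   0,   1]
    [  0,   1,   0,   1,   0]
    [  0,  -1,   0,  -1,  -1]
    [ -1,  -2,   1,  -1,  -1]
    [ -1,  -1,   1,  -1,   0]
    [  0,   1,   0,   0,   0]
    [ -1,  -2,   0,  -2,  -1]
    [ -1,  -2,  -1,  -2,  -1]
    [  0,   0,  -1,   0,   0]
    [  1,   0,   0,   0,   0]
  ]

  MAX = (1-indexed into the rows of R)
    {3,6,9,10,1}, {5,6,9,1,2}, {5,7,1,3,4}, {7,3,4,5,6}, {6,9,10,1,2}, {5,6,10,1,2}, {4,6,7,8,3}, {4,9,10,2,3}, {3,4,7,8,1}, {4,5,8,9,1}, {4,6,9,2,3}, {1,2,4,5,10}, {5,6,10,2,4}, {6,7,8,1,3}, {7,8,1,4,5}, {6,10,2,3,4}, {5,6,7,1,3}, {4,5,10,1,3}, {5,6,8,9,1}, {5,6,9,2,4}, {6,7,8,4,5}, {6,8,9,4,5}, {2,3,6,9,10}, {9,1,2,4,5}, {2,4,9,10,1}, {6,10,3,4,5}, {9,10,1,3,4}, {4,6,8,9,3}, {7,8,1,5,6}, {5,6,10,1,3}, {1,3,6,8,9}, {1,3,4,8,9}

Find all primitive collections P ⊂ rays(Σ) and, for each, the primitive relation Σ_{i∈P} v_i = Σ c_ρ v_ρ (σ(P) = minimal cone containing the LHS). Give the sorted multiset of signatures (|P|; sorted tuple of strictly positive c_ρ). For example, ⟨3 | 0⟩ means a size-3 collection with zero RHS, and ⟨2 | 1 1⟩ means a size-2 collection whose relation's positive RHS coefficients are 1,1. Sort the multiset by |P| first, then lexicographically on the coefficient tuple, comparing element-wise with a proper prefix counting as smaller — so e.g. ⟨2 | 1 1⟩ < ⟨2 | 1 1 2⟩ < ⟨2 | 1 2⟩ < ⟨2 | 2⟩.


12 collections generate NE(X_Σ); each relation:

  P = {7,9}:  v_{7} + v_{9} = v_{8}  so sig = ⟨2 | 1⟩
  P = {2,7}:  v_{2} + v_{7} = v_{4} + v_{6} + v_{9}  so sig = ⟨2 | 1 1 1⟩
  P = {2,8}:  v_{2} + v_{8} = v_{4} + v_{6} + 2·v_{9}  so sig = ⟨2 | 1 1 2⟩
  P = {8,10}:  v_{8} + v_{10} = v_{1} + 2·v_{3} + v_{9}  so sig = ⟨2 | 1 1 2⟩
  P = {7,10}:  v_{7} + v_{10} = v_{1} + 2·v_{3}  so sig = ⟨2 | 1 2⟩
  P = {1,2,3}:  v_{1} + v_{2} + v_{3} = 0  so sig = ⟨3 | 0⟩
  P = {1,4,6}:  v_{1} + v_{4} + v_{6} = v_{5}  so sig = ⟨3 | 1⟩
  P = {3,5,9}:  v_{3} + v_{5} + v_{9} = v_{7}  so sig = ⟨3 | 1⟩
  P = {2,3,5}:  v_{2} + v_{3} + v_{5} = v_{4} + v_{6}  so sig = ⟨3 | 1 1⟩
  P = {5,9,10}:  v_{5} + v_{9} + v_{10} = v_{1} + v_{3}  so sig = ⟨3 | 1 1⟩
  P = {3,5,8}:  v_{3} + v_{5} + v_{8} = 2·v_{7}  so sig = ⟨3 | 2⟩
  P = {4,6,9,10}:  v_{4} + v_{6} + v_{9} + v_{10} = v_{3}  so sig = ⟨4 | 1⟩

Signatures (|P|; sorted positive RHS coefficients), sorted:
    |P|=2: 5 collections, coeffs (1), (1,1,1), (1,1,2), (1,1,2), (1,2)
    |P|=3: 6 collections, coeffs (), (1), (1), (1,1), (1,1), (2)
    |P|=4: 1 collection, coeffs (1)


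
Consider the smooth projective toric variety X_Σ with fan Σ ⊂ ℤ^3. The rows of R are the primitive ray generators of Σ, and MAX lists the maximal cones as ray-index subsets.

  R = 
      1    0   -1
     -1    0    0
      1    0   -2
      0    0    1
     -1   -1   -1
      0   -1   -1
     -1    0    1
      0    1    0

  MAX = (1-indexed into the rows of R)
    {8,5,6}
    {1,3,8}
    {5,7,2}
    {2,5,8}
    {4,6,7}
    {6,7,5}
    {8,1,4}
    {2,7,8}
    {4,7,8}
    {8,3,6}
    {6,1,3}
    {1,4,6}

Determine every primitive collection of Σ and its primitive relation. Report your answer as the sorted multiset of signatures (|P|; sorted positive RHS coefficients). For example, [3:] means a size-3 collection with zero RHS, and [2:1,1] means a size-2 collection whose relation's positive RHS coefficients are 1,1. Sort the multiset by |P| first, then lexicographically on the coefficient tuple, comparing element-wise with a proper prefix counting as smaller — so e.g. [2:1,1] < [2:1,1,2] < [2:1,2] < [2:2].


14 collections generate NE(X_Σ); each relation:

  • {1,7}:  v_{1} + v_{7} = 0 — sig = [2:]
  • {2,4}:  v_{2} + v_{4} = v_{7} — sig = [2:1]
  • {2,6}:  v_{2} + v_{6} = v_{5} — sig = [2:1]
  • {3,4}:  v_{3} + v_{4} = v_{1} — sig = [2:1]
  • {1,2}:  v_{1} + v_{2} = v_{6} + v_{8} — sig = [2:1,1]
  • {3,7}:  v_{3} + v_{7} = v_{6} + v_{8} — sig = [2:1,1]
  • {4,5}:  v_{4} + v_{5} = v_{6} + v_{7} — sig = [2:1,1]
  • {1,5}:  v_{1} + v_{5} = 2·v_{6} + v_{8} — sig = [2:1,2]
  • {2,3}:  v_{2} + v_{3} = 2·v_{6} + 2·v_{8} — sig = [2:2,2]
  • {3,5}:  v_{3} + v_{5} = 3·v_{6} + 2·v_{8} — sig = [2:2,3]
  • {4,6,8}:  v_{4} + v_{6} + v_{8} = 0 — sig = [3:]
  • {1,6,8}:  v_{1} + v_{6} + v_{8} = v_{3} — sig = [3:1]
  • {6,7,8}:  v_{6} + v_{7} + v_{8} = v_{2} — sig = [3:1]
  • {5,7,8}:  v_{5} + v_{7} + v_{8} = 2·v_{2} — sig = [3:2]

Signatures (|P|; sorted positive RHS coefficients), sorted:
    |P|=2: 10 collections, coeffs (), (1), (1), (1), (1,1), (1,1), (1,1), (1,2), (2,2), (2,3)
    |P|=3: 4 collections, coeffs (), (1), (1), (2)


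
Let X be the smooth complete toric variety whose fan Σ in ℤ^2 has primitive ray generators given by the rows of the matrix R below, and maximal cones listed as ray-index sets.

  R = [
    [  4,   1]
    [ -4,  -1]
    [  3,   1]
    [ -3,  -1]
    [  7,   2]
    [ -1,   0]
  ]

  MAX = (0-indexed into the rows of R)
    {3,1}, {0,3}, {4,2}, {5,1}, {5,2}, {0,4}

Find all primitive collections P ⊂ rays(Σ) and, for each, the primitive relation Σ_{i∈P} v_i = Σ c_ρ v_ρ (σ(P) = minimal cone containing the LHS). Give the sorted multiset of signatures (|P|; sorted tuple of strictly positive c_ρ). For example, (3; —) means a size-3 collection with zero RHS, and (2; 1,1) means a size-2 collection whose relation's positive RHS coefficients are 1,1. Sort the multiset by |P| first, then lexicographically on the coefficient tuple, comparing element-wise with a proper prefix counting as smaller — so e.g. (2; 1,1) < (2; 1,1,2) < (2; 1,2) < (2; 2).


Minimal non-faces — 9 found among 6 rays, 6 max cones:

  • {0,1}:  v_{0} + v_{1} = 0  ⇒ sig = (2; —)
  • {2,3}:  v_{2} + v_{3} = 0  ⇒ sig = (2; —)
  • {0,2}:  v_{0} + v_{2} = v_{4}  ⇒ sig = (2; 1)
  • {0,5}:  v_{0} + v_{5} = v_{2}  ⇒ sig = (2; 1)
  • {1,2}:  v_{1} + v_{2} = v_{5}  ⇒ sig = (2; 1)
  • {1,4}:  v_{1} + v_{4} = v_{2}  ⇒ sig = (2; 1)
  • {3,4}:  v_{3} + v_{4} = v_{0}  ⇒ sig = (2; 1)
  • {3,5}:  v_{3} + v_{5} = v_{1}  ⇒ sig = (2; 1)
  • {4,5}:  v_{4} + v_{5} = 2·v_{2}  ⇒ sig = (2; 2)

Hence PRS(X_Σ) =
[(2; —), (2; —), (2; 1), (2; 1), (2; 1), (2; 1), (2; 1), (2; 1), (2; 2)]


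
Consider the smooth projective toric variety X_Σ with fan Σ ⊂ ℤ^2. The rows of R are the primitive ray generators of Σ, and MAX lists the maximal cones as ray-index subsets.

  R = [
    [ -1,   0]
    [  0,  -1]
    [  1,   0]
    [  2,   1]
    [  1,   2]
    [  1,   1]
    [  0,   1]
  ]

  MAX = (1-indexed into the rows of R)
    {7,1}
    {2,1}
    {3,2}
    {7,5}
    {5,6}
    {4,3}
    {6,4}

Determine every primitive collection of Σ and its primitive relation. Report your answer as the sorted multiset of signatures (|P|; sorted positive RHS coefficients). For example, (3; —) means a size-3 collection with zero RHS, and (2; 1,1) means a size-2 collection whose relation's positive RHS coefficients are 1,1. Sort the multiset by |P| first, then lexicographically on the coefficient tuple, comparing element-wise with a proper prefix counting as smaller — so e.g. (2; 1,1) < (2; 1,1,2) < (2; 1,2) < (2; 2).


Δ(Σ) — 7 vertices, 14 min non-faces:

  P = {1,3}:  v_{1} + v_{3} = 0  so sig = (2; —)
  P = {2,7}:  v_{2} + v_{7} = 0  so sig = (2; —)
  P = {1,4}:  v_{1} + v_{4} = v_{6}  so sig = (2; 1)
  P = {1,6}:  v_{1} + v_{6} = v_{7}  so sig = (2; 1)
  P = {2,5}:  v_{2} + v_{5} = v_{6}  so sig = (2; 1)
  P = {2,6}:  v_{2} + v_{6} = v_{3}  so sig = (2; 1)
  P = {3,6}:  v_{3} + v_{6} = v_{4}  so sig = (2; 1)
  P = {3,7}:  v_{3} + v_{7} = v_{6}  so sig = (2; 1)
  P = {6,7}:  v_{6} + v_{7} = v_{5}  so sig = (2; 1)
  P = {1,5}:  v_{1} + v_{5} = 2·v_{7}  so sig = (2; 2)
  P = {2,4}:  v_{2} + v_{4} = 2·v_{3}  so sig = (2; 2)
  P = {3,5}:  v_{3} + v_{5} = 2·v_{6}  so sig = (2; 2)
  P = {4,7}:  v_{4} + v_{7} = 2·v_{6}  so sig = (2; 2)
  P = {4,5}:  v_{4} + v_{5} = 3·v_{6}  so sig = (2; 3)

Hence PRS(X_Σ) =
{ (2; —) ×2,  (2; 1) ×7,  (2; 2) ×4,  (2; 3) }


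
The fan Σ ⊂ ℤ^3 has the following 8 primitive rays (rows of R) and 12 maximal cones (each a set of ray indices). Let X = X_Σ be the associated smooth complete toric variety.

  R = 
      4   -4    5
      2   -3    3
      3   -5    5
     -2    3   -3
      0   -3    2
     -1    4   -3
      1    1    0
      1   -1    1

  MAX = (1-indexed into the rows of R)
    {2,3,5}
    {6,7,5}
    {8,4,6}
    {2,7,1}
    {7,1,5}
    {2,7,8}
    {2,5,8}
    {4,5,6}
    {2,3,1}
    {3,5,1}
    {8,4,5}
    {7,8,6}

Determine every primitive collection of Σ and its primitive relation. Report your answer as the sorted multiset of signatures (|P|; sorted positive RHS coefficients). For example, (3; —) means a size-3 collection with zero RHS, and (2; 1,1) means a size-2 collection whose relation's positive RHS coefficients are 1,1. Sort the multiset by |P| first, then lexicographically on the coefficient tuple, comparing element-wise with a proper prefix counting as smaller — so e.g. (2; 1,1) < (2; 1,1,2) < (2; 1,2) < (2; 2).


14 minimal non-faces of Δ(Σ) (on 8 rays):

  P={2,4}:  v_{2} + v_{4} = 0  ⟹  sig = (2; —)
  P={2,6}:  v_{2} + v_{6} = v_{7}  ⟹  sig = (2; 1)
  P={3,7}:  v_{3} + v_{7} = v_{1}  ⟹  sig = (2; 1)
  P={4,7}:  v_{4} + v_{7} = v_{6}  ⟹  sig = (2; 1)
  P={3,4}:  v_{3} + v_{4} = v_{5} + v_{7}  ⟹  sig = (2; 1,1)
  P={1,4}:  v_{1} + v_{4} = v_{5} + 2·v_{7}  ⟹  sig = (2; 1,2)
  P={1,8}:  v_{1} + v_{8} = 2·v_{2} + v_{7}  ⟹  sig = (2; 1,2)
  P={3,6}:  v_{3} + v_{6} = v_{5} + 2·v_{7}  ⟹  sig = (2; 1,2)
  P={1,6}:  v_{1} + v_{6} = v_{5} + 3·v_{7}  ⟹  sig = (2; 1,3)
  P={3,8}:  v_{3} + v_{8} = 2·v_{2}  ⟹  sig = (2; 2)
  P={5,6,8}:  v_{5} + v_{6} + v_{8} = 0  ⟹  sig = (3; —)
  P={2,5,7}:  v_{2} + v_{5} + v_{7} = v_{3}  ⟹  sig = (3; 1)
  P={5,7,8}:  v_{5} + v_{7} + v_{8} = v_{2}  ⟹  sig = (3; 1)
  P={1,2,5}:  v_{1} + v_{2} + v_{5} = 2·v_{3}  ⟹  sig = (3; 2)

Sorted signature multiset PRS(X):
{ (2; —),  (2; 1) ×3,  (2; 1,1),  (2; 1,2) ×3,  (2; 1,3),  (2; 2),  (3; —),  (3; 1) ×2,  (3; 2) }


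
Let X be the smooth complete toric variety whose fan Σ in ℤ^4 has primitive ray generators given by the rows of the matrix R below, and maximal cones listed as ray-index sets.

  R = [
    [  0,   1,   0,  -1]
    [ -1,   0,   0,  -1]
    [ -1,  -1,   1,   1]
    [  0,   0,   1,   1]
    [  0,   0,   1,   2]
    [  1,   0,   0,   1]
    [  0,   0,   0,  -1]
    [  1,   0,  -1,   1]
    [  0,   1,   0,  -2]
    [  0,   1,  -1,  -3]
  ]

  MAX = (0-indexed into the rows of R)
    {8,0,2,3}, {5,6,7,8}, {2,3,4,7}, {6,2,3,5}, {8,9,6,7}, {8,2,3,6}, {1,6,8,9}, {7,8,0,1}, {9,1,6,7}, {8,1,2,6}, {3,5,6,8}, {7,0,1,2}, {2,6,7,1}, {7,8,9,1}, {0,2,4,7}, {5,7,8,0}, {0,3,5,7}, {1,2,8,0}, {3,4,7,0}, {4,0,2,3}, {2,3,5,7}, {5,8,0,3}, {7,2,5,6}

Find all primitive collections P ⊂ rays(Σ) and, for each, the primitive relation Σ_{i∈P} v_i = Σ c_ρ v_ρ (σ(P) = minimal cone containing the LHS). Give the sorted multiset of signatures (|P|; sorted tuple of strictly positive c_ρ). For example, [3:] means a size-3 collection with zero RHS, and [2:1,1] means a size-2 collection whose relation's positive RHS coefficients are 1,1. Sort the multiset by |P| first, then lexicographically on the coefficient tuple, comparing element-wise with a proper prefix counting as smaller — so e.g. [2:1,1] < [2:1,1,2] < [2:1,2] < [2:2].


|primitive collections| = 19. Relations:

  {1,5}:  v_{1} + v_{5} = 0  ⇒ sig = [2:]
  {0,6}:  v_{0} + v_{6} = v_{8}  ⇒ sig = [2:1]
  {3,9}:  v_{3} + v_{9} = v_{8}  ⇒ sig = [2:1]
  {4,6}:  v_{4} + v_{6} = v_{3}  ⇒ sig = [2:1]
  {4,9}:  v_{4} + v_{9} = v_{0}  ⇒ sig = [2:1]
  {1,3}:  v_{1} + v_{3} = v_{0} + v_{2}  ⇒ sig = [2:1,1]
  {2,9}:  v_{2} + v_{9} = v_{1} + v_{6}  ⇒ sig = [2:1,1]
  {4,8}:  v_{4} + v_{8} = v_{0} + v_{3}  ⇒ sig = [2:1,1]
  {5,9}:  v_{5} + v_{9} = v_{6} + v_{7} + v_{8}  ⇒ sig = [2:1,1,1]
  {0,9}:  v_{0} + v_{9} = v_{1} + v_{7} + 2·v_{8}  ⇒ sig = [2:1,1,2]
  {4,5}:  v_{4} + v_{5} = 2·v_{3} + v_{7}  ⇒ sig = [2:1,2]
  {1,4}:  v_{1} + v_{4} = 2·v_{0} + 2·v_{2} + v_{7}  ⇒ sig = [2:1,2,2]
  {2,7,8}:  v_{2} + v_{7} + v_{8} = 0  ⇒ sig = [3:]
  {0,2,5}:  v_{0} + v_{2} + v_{5} = v_{3}  ⇒ sig = [3:1]
  {3,6,7}:  v_{3} + v_{6} + v_{7} = v_{5}  ⇒ sig = [3:1]
  {2,5,8}:  v_{2} + v_{5} + v_{8} = v_{3} + v_{6}  ⇒ sig = [3:1,1]
  {3,7,8}:  v_{3} + v_{7} + v_{8} = v_{0} + v_{5}  ⇒ sig = [3:1,1]
  {0,2,3,7}:  v_{0} + v_{2} + v_{3} + v_{7} = v_{4}  ⇒ sig = [4:1]
  {1,6,7,8}:  v_{1} + v_{6} + v_{7} + v_{8} = v_{9}  ⇒ sig = [4:1]

Signatures (|P|; sorted positive RHS coefficients), sorted:
{ [2:],  [2:1] ×4,  [2:1,1] ×3,  [2:1,1,1],  [2:1,1,2],  [2:1,2],  [2:1,2,2],  [3:],  [3:1] ×2,  [3:1,1] ×2,  [4:1] ×2 }


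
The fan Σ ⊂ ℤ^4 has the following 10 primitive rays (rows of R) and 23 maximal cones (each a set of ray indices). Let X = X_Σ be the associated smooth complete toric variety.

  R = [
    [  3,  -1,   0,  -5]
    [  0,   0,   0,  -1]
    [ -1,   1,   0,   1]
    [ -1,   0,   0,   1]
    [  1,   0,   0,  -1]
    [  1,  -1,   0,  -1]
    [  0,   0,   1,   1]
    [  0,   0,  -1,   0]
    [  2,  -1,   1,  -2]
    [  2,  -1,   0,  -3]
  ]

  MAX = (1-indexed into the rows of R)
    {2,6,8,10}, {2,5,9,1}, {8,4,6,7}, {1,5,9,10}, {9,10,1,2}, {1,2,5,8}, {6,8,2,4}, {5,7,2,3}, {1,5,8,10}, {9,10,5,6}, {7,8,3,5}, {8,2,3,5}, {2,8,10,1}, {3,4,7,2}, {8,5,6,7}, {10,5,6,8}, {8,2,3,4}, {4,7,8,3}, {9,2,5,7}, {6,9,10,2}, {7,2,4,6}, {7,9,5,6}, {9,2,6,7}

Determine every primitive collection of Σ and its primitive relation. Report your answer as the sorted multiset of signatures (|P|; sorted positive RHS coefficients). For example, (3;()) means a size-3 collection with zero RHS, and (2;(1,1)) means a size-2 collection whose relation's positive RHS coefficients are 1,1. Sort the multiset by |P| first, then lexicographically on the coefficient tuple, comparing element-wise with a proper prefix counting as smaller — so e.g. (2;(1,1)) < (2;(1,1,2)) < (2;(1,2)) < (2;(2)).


The 15 primitive collections of Σ (r=10, n=4):

  {3,6}:  v_{3} + v_{6} = 0  so sig = (2;())
  {4,5}:  v_{4} + v_{5} = 0  so sig = (2;())
  {7,10}:  v_{7} + v_{10} = v_{9}  so sig = (2;(1))
  {1,4}:  v_{1} + v_{4} = v_{2} + v_{10}  so sig = (2;(1,1))
  {3,10}:  v_{3} + v_{10} = v_{2} + v_{5}  so sig = (2;(1,1))
  {4,10}:  v_{4} + v_{10} = v_{2} + v_{6}  so sig = (2;(1,1))
  {8,9}:  v_{8} + v_{9} = v_{5} + v_{6}  so sig = (2;(1,1))
  {1,7}:  v_{1} + v_{7} = v_{2} + v_{5} + v_{9}  so sig = (2;(1,1,1))
  {3,9}:  v_{3} + v_{9} = v_{2} + v_{5} + v_{7}  so sig = (2;(1,1,1))
  {4,9}:  v_{4} + v_{9} = v_{2} + v_{6} + v_{7}  so sig = (2;(1,1,1))
  {1,6}:  v_{1} + v_{6} = 2·v_{10}  so sig = (2;(2))
  {1,3}:  v_{1} + v_{3} = 2·v_{2} + 2·v_{5}  so sig = (2;(2,2))
  {2,7,8}:  v_{2} + v_{7} + v_{8} = 0  so sig = (3;())
  {2,5,6}:  v_{2} + v_{5} + v_{6} = v_{10}  so sig = (3;(1))
  {2,5,10}:  v_{2} + v_{5} + v_{10} = v_{1}  so sig = (3;(1))

Signatures (|P|; sorted positive RHS coefficients), sorted:
    (2;())
    (2;())
    (2;(1))
    (2;(1,1))
    (2;(1,1))
    (2;(1,1))
    (2;(1,1))
    (2;(1,1,1))
    (2;(1,1,1))
    (2;(1,1,1))
    (2;(2))
    (2;(2,2))
    (3;())
    (3;(1))
    (3;(1))


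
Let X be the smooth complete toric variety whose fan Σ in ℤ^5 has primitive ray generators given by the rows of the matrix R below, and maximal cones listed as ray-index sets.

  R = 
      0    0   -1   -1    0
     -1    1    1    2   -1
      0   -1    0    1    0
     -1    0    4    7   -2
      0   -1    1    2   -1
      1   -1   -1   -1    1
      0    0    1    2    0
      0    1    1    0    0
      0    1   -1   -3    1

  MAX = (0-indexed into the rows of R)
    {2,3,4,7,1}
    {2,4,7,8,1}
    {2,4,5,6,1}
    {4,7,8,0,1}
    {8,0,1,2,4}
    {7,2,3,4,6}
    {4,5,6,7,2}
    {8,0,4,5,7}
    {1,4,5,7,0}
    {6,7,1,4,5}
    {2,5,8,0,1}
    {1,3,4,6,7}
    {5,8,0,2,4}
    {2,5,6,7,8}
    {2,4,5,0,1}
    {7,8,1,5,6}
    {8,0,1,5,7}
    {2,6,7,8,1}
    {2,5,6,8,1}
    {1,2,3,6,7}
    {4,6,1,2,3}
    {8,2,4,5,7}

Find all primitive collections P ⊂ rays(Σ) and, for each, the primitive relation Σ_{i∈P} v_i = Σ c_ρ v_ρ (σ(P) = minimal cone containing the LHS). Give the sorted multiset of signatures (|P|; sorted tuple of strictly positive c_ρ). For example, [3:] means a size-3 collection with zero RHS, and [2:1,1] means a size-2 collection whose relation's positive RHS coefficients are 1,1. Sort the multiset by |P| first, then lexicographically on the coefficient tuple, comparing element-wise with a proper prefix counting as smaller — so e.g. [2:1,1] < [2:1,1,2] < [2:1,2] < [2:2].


Minimal non-faces — 9 found among 9 rays, 22 max cones:

  P = {0,6}:  v_{0} + v_{6} = v_{1} + v_{5}  ⟹  sig = [2:1,1]
  P = {0,3}:  v_{0} + v_{3} = v_{1} + v_{4} + v_{6}  ⟹  sig = [2:1,1,1]
  P = {3,5}:  v_{3} + v_{5} = v_{4} + 2·v_{6}  ⟹  sig = [2:1,2]
  P = {3,8}:  v_{3} + v_{8} = v_{1} + 2·v_{2} + 2·v_{7}  ⟹  sig = [2:1,2,2]
  P = {0,2,7}:  v_{0} + v_{2} + v_{7} = 0  ⟹  sig = [3:]
  P = {4,6,8}:  v_{4} + v_{6} + v_{8} = v_{2} + v_{7}  ⟹  sig = [3:1,1]
  P = {1,4,5,8}:  v_{1} + v_{4} + v_{5} + v_{8} = 0  ⟹  sig = [4:]
  P = {1,2,5,7}:  v_{1} + v_{2} + v_{5} + v_{7} = v_{6}  ⟹  sig = [4:1]
  P = {1,2,4,6,7}:  v_{1} + v_{2} + v_{4} + v_{6} + v_{7} = v_{3}  ⟹  sig = [5:1]

so the primitive-relation signature multiset is
[[2:1,1], [2:1,1,1], [2:1,2], [2:1,2,2], [3:], [3:1,1], [4:], [4:1], [5:1]]


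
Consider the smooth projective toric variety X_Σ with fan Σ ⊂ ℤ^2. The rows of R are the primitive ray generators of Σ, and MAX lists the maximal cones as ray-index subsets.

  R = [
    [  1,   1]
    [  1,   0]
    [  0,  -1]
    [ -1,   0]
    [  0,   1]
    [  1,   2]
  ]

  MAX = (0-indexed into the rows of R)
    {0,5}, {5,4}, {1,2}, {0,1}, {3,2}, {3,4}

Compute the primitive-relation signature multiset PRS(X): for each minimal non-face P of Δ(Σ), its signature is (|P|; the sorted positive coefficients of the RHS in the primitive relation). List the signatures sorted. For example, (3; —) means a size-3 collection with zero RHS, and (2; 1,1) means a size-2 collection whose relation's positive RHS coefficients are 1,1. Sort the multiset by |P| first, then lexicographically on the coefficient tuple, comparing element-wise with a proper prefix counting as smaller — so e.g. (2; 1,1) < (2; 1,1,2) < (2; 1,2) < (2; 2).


The 9 primitive collections of Σ (r=6, n=2):

  • {1,3}:  v_{1} + v_{3} = 0 — sig = (2; —)
  • {2,4}:  v_{2} + v_{4} = 0 — sig = (2; —)
  • {0,2}:  v_{0} + v_{2} = v_{1} — sig = (2; 1)
  • {0,3}:  v_{0} + v_{3} = v_{4} — sig = (2; 1)
  • {0,4}:  v_{0} + v_{4} = v_{5} — sig = (2; 1)
  • {1,4}:  v_{1} + v_{4} = v_{0} — sig = (2; 1)
  • {2,5}:  v_{2} + v_{5} = v_{0} — sig = (2; 1)
  • {1,5}:  v_{1} + v_{5} = 2·v_{0} — sig = (2; 2)
  • {3,5}:  v_{3} + v_{5} = 2·v_{4} — sig = (2; 2)

Sorted signature multiset PRS(X):
[(2; —), (2; —), (2; 1), (2; 1), (2; 1), (2; 1), (2; 1), (2; 2), (2; 2)]


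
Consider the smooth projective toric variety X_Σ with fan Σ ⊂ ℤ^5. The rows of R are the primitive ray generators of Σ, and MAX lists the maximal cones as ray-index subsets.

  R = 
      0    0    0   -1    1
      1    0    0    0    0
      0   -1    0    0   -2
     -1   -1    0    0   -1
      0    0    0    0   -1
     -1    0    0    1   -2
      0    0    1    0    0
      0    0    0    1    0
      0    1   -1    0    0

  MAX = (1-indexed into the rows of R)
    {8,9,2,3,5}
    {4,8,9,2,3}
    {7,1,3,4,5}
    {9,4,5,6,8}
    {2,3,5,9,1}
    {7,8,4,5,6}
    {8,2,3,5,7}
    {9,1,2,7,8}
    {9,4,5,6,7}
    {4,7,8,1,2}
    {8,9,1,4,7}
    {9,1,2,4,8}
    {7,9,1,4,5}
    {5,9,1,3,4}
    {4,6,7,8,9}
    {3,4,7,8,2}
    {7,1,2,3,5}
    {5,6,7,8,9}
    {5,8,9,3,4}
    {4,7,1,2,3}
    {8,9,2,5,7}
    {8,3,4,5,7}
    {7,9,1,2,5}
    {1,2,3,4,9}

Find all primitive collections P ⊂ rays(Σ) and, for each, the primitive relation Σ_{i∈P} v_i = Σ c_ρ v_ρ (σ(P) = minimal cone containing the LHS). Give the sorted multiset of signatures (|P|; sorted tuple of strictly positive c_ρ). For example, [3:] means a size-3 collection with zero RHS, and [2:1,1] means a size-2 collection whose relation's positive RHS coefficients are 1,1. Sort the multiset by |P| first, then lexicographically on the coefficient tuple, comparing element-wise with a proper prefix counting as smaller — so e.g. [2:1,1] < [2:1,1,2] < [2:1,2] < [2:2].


|primitive collections| = 9. Relations:

  {1,6}:  v_{1} + v_{6} = v_{4} + v_{7} + v_{9} ; sig = [2:1,1,1]
  {3,6}:  v_{3} + v_{6} = v_{4} + 3·v_{5} + v_{8} ; sig = [2:1,1,3]
  {2,6}:  v_{2} + v_{6} = 2·v_{5} + v_{8} ; sig = [2:1,2]
  {1,5,8}:  v_{1} + v_{5} + v_{8} = 0 ; sig = [3:]
  {2,4,5}:  v_{2} + v_{4} + v_{5} = v_{3} ; sig = [3:1]
  {1,3,8}:  v_{1} + v_{3} + v_{8} = v_{2} + v_{4} ; sig = [3:1,1]
  {3,7,9}:  v_{3} + v_{7} + v_{9} = 2·v_{5} ; sig = [3:2]
  {2,4,7,9}:  v_{2} + v_{4} + v_{7} + v_{9} = v_{5} ; sig = [4:1]
  {4,5,7,8,9}:  v_{4} + v_{5} + v_{7} + v_{8} + v_{9} = v_{6} ; sig = [5:1]

Signatures (|P|; sorted positive RHS coefficients), sorted:
    |P|=2: 3 collections, coeffs (1,1,1), (1,1,3), (1,2)
    |P|=3: 4 collections, coeffs (), (1), (1,1), (2)
    |P|=4: 1 collection, coeffs (1)
    |P|=5: 1 collection, coeffs (1)


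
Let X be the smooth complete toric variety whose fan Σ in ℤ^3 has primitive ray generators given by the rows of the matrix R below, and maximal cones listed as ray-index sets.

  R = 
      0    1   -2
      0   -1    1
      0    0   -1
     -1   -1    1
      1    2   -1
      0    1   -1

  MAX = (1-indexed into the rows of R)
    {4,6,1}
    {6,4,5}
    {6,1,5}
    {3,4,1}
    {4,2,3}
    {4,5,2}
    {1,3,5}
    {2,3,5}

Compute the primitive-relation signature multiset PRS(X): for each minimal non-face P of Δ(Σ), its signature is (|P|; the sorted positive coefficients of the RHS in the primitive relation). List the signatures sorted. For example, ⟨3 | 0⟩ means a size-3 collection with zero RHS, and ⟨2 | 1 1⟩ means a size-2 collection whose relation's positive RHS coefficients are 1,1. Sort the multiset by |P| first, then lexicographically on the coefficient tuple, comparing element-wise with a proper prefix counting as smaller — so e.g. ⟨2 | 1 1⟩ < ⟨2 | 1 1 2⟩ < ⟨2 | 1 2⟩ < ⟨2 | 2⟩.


Primitive collections (5):

  {2,6}:  v_{2} + v_{6} = 0  ⟹  sig = ⟨2 | 0⟩
  {1,2}:  v_{1} + v_{2} = v_{3}  ⟹  sig = ⟨2 | 1⟩
  {3,6}:  v_{3} + v_{6} = v_{1}  ⟹  sig = ⟨2 | 1⟩
  {3,4,5}:  v_{3} + v_{4} + v_{5} = v_{6}  ⟹  sig = ⟨3 | 1⟩
  {1,4,5}:  v_{1} + v_{4} + v_{5} = 2·v_{6}  ⟹  sig = ⟨3 | 2⟩

so the primitive-relation signature multiset is
    |P|=2: 3 collections, coeffs (), (1), (1)
    |P|=3: 2 collections, coeffs (1), (2)


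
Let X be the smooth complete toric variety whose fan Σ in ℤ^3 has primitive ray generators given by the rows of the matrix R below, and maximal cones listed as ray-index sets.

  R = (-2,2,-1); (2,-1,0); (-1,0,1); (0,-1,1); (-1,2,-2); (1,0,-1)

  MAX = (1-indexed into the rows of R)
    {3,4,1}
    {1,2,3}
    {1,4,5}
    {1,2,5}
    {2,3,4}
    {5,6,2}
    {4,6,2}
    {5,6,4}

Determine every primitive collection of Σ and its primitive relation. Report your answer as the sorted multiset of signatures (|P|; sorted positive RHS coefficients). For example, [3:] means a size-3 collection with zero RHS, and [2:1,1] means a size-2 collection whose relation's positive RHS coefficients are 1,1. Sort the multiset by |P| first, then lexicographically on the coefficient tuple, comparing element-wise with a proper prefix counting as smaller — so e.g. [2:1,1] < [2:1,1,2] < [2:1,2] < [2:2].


5 collections generate NE(X_Σ); each relation:

  P = {3,6}:  v_{3} + v_{6} = 0  →  sig = [2:]
  P = {1,6}:  v_{1} + v_{6} = v_{5}  →  sig = [2:1]
  P = {3,5}:  v_{3} + v_{5} = v_{1}  →  sig = [2:1]
  P = {1,2,4}:  v_{1} + v_{2} + v_{4} = 0  →  sig = [3:]
  P = {2,4,5}:  v_{2} + v_{4} + v_{5} = v_{6}  →  sig = [3:1]

Sorted signature multiset PRS(X):
    |P|=2: 3 collections, coeffs (), (1), (1)
    |P|=3: 2 collections, coeffs (), (1)


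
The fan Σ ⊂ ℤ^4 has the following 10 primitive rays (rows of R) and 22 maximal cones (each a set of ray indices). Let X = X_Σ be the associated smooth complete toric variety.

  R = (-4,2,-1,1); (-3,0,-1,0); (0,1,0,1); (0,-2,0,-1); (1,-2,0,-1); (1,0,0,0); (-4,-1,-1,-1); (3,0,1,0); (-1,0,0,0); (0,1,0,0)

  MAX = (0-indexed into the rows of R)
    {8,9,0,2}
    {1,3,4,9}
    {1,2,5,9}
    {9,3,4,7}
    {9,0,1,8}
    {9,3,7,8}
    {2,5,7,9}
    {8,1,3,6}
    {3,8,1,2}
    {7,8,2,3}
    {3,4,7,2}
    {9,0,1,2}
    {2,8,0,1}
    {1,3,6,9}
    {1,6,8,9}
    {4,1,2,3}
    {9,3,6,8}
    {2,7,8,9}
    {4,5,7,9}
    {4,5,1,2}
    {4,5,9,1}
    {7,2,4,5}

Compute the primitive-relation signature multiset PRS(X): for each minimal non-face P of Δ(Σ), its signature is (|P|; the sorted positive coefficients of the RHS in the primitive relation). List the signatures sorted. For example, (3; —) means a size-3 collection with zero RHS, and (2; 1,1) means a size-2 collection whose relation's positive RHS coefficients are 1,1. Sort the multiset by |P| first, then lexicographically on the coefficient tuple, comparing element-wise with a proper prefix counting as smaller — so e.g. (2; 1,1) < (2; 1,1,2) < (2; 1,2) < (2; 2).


Σ has 17 primitive collections:

  P={1,7}:  v_{1} + v_{7} = 0  →  sig = (2; —)
  P={5,8}:  v_{5} + v_{8} = 0  →  sig = (2; —)
  P={0,4}:  v_{0} + v_{4} = v_{1}  →  sig = (2; 1)
  P={3,5}:  v_{3} + v_{5} = v_{4}  →  sig = (2; 1)
  P={4,8}:  v_{4} + v_{8} = v_{3}  →  sig = (2; 1)
  P={0,3}:  v_{0} + v_{3} = v_{1} + v_{8}  →  sig = (2; 1,1)
  P={2,6}:  v_{2} + v_{6} = v_{1} + v_{8}  →  sig = (2; 1,1)
  P={0,5}:  v_{0} + v_{5} = v_{1} + v_{2} + v_{9}  →  sig = (2; 1,1,1)
  P={0,7}:  v_{0} + v_{7} = v_{2} + v_{8} + v_{9}  →  sig = (2; 1,1,1)
  P={5,6}:  v_{5} + v_{6} = v_{1} + v_{3} + v_{9}  →  sig = (2; 1,1,1)
  P={6,7}:  v_{6} + v_{7} = v_{3} + v_{8} + v_{9}  →  sig = (2; 1,1,1)
  P={4,6}:  v_{4} + v_{6} = v_{1} + 2·v_{3} + v_{9}  →  sig = (2; 1,1,2)
  P={0,6}:  v_{0} + v_{6} = 2·v_{1} + 2·v_{8} + v_{9}  →  sig = (2; 1,2,2)
  P={2,3,9}:  v_{2} + v_{3} + v_{9} = 0  →  sig = (3; —)
  P={2,4,9}:  v_{2} + v_{4} + v_{9} = v_{5}  →  sig = (3; 1)
  P={1,2,8,9}:  v_{1} + v_{2} + v_{8} + v_{9} = v_{0}  →  sig = (4; 1)
  P={1,3,8,9}:  v_{1} + v_{3} + v_{8} + v_{9} = v_{6}  →  sig = (4; 1)

Sorted signature multiset PRS(X):
    |P|=2: 13 collections, coeffs (), (), (1), (1), (1), (1,1), (1,1), (1,1,1), (1,1,1), (1,1,1), (1,1,1), (1,1,2), (1,2,2)
    |P|=3: 2 collections, coeffs (), (1)
    |P|=4: 2 collections, coeffs (1), (1)


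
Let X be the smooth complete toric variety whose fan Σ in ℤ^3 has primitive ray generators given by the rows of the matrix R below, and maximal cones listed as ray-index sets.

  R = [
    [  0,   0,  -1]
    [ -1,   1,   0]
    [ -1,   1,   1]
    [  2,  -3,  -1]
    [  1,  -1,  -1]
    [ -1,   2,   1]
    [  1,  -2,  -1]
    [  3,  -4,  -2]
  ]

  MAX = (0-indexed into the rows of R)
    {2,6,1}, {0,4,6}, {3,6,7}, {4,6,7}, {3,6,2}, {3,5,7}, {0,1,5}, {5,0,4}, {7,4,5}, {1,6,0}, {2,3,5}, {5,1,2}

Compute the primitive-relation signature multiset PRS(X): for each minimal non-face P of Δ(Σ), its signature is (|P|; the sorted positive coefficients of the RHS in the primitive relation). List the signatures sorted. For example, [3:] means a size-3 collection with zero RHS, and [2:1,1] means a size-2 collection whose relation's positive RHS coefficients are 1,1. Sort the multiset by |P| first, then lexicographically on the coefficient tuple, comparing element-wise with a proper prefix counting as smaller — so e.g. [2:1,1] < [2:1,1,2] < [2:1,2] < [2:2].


10 minimal non-faces of Δ(Σ) (on 8 rays):

  {2,4}:  v_{2} + v_{4} = 0 ; sig = [2:]
  {5,6}:  v_{5} + v_{6} = 0 ; sig = [2:]
  {0,2}:  v_{0} + v_{2} = v_{1} ; sig = [2:1]
  {1,3}:  v_{1} + v_{3} = v_{6} ; sig = [2:1]
  {1,4}:  v_{1} + v_{4} = v_{0} ; sig = [2:1]
  {2,7}:  v_{2} + v_{7} = v_{3} ; sig = [2:1]
  {3,4}:  v_{3} + v_{4} = v_{7} ; sig = [2:1]
  {0,3}:  v_{0} + v_{3} = v_{4} + v_{6} ; sig = [2:1,1]
  {1,7}:  v_{1} + v_{7} = v_{4} + v_{6} ; sig = [2:1,1]
  {0,7}:  v_{0} + v_{7} = 2·v_{4} + v_{6} ; sig = [2:1,2]

Hence PRS(X_Σ) =
    [2:]
    [2:]
    [2:1]
    [2:1]
    [2:1]
    [2:1]
    [2:1]
    [2:1,1]
    [2:1,1]
    [2:1,2]


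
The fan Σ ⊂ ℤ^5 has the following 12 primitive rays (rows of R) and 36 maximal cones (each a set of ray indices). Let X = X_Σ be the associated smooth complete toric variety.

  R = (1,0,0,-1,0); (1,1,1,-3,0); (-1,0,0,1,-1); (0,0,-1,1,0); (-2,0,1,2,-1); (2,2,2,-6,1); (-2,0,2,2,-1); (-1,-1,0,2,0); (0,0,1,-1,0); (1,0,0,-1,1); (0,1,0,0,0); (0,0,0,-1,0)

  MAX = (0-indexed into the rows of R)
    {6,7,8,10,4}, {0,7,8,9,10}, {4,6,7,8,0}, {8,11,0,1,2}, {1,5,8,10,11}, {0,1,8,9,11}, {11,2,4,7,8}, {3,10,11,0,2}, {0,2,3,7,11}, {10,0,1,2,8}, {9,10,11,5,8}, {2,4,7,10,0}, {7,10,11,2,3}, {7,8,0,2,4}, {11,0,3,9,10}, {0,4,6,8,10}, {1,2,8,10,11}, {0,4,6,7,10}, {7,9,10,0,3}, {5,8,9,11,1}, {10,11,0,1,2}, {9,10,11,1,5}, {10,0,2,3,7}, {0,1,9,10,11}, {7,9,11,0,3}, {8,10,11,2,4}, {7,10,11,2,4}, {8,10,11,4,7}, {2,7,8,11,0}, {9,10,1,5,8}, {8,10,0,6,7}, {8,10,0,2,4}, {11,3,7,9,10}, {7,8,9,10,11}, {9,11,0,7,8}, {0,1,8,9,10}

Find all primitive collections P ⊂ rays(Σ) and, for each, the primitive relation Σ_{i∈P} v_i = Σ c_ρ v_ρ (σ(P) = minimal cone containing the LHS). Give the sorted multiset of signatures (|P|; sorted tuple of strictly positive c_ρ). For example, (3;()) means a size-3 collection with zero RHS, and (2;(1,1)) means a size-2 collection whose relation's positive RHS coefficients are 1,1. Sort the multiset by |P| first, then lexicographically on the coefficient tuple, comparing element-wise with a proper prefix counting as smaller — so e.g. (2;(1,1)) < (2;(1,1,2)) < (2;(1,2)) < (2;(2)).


Minimal non-faces — 24 found among 12 rays, 36 max cones:

  P = {2,9}:  v_{2} + v_{9} = 0  ⇒ sig = (2;())
  P = {3,8}:  v_{3} + v_{8} = 0  ⇒ sig = (2;())
  P = {1,7}:  v_{1} + v_{7} = v_{8}  ⇒ sig = (2;(1))
  P = {6,11}:  v_{6} + v_{11} = v_{4} + v_{8}  ⇒ sig = (2;(1,1))
  P = {1,3}:  v_{1} + v_{3} = v_{0} + v_{10} + v_{11}  ⇒ sig = (2;(1,1,1))
  P = {3,4}:  v_{3} + v_{4} = v_{2} + v_{7} + v_{10}  ⇒ sig = (2;(1,1,1))
  P = {4,9}:  v_{4} + v_{9} = v_{7} + v_{8} + v_{10}  ⇒ sig = (2;(1,1,1))
  P = {2,5}:  v_{2} + v_{5} = v_{1} + v_{8} + v_{10} + v_{11}  ⇒ sig = (2;(1,1,1,1))
  P = {3,5}:  v_{3} + v_{5} = v_{1} + v_{9} + v_{10} + v_{11}  ⇒ sig = (2;(1,1,1,1))
  P = {3,6}:  v_{3} + v_{6} = v_{0} + v_{4} + v_{7} + v_{10}  ⇒ sig = (2;(1,1,1,1))
  P = {1,6}:  v_{1} + v_{6} = v_{0} + v_{4} + 2·v_{8} + v_{10}  ⇒ sig = (2;(1,1,1,2))
  P = {5,7}:  v_{5} + v_{7} = 2·v_{8} + v_{9} + v_{10} + v_{11}  ⇒ sig = (2;(1,1,1,2))
  P = {1,4}:  v_{1} + v_{4} = v_{2} + 2·v_{8} + v_{10}  ⇒ sig = (2;(1,1,2))
  P = {0,5}:  v_{0} + v_{5} = 2·v_{1} + v_{9}  ⇒ sig = (2;(1,2))
  P = {2,6}:  v_{2} + v_{6} = v_{0} + 2·v_{4}  ⇒ sig = (2;(1,2))
  P = {6,9}:  v_{6} + v_{9} = v_{0} + 2·v_{7} + 2·v_{8} + 2·v_{10}  ⇒ sig = (2;(1,2,2,2))
  P = {4,5}:  v_{4} + v_{5} = 3·v_{8} + 2·v_{10} + v_{11}  ⇒ sig = (2;(1,2,3))
  P = {5,6}:  v_{5} + v_{6} = 4·v_{8} + 2·v_{10}  ⇒ sig = (2;(2,4))
  P = {0,4,11}:  v_{0} + v_{4} + v_{11} = v_{2} + v_{8}  ⇒ sig = (3;(1,1))
  P = {0,7,10,11}:  v_{0} + v_{7} + v_{10} + v_{11} = 0  ⇒ sig = (4;())
  P = {0,8,10,11}:  v_{0} + v_{8} + v_{10} + v_{11} = v_{1}  ⇒ sig = (4;(1))
  P = {2,7,8,10}:  v_{2} + v_{7} + v_{8} + v_{10} = v_{4}  ⇒ sig = (4;(1))
  P = {0,4,7,8,10}:  v_{0} + v_{4} + v_{7} + v_{8} + v_{10} = v_{6}  ⇒ sig = (5;(1))
  P = {1,8,9,10,11}:  v_{1} + v_{8} + v_{9} + v_{10} + v_{11} = v_{5}  ⇒ sig = (5;(1))

so the primitive-relation signature multiset is
    (2;())
    (2;())
    (2;(1))
    (2;(1,1))
    (2;(1,1,1))
    (2;(1,1,1))
    (2;(1,1,1))
    (2;(1,1,1,1))
    (2;(1,1,1,1))
    (2;(1,1,1,1))
    (2;(1,1,1,2))
    (2;(1,1,1,2))
    (2;(1,1,2))
    (2;(1,2))
    (2;(1,2))
    (2;(1,2,2,2))
    (2;(1,2,3))
    (2;(2,4))
    (3;(1,1))
    (4;())
    (4;(1))
    (4;(1))
    (5;(1))
    (5;(1))
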